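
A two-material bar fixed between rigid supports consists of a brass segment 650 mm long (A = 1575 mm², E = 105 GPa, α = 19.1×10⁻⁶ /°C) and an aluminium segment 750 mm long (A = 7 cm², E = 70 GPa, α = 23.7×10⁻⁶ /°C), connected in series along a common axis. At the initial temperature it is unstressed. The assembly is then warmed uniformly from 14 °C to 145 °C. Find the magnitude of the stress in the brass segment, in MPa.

With the walls removed the bar would change length by δ_free = Σ αᵢΔT Lᵢ = 19.1×10⁻⁶×131×650 + 23.7×10⁻⁶×131×750 = 3.955 mm.
Since the ends are fixed, an axial force P builds up, equal in every segment, with P · Σ Lᵢ/(AᵢEᵢ) = δ_free.
Σ Lᵢ/(AᵢEᵢ) = 650/(1575×105×10³) + 750/(700×70×10³) = 1.924×10⁻⁵ mm/N.
P = 3.955 / 1.924×10⁻⁵ = 205600 N = 205.6 kN, compressive.
σ_{brass} = P / A = 205600 / 1575 = 130.5 MPa.

σ ≈ 131 MPa (compressive)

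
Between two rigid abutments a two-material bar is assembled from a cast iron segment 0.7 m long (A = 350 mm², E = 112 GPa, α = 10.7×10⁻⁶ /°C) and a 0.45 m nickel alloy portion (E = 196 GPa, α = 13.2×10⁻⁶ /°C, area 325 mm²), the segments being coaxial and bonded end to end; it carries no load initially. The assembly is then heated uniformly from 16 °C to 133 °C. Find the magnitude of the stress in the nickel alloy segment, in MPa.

Free thermal expansion of the whole bar: Σ αᵢΔT Lᵢ = 10.7×10⁻⁶×117×700 + 13.2×10⁻⁶×117×450 = 1.571 mm.
Since the ends are fixed, an axial force P builds up, equal in every segment, with P · Σ Lᵢ/(AᵢEᵢ) = δ_free.
The series flexibility is Σ Lᵢ/(AᵢEᵢ) = 700/(350×112×10³) + 450/(325×196×10³) = 2.492×10⁻⁵ mm/N.
P = 1.571 / 2.492×10⁻⁵ = 63050 N = 63.05 kN, compressive.
σ_{nickel alloy} = P / A = 63050 / 325 = 194 MPa.

σ ≈ 194 MPa (compressive)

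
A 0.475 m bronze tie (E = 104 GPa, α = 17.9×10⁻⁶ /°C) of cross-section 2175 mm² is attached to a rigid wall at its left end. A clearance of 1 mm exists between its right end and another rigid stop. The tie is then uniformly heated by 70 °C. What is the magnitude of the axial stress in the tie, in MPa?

σ ≈ 0 MPa

Free thermal elongation = αΔT L = 17.9×10⁻⁶ × 70 × 475 = 0.5952 mm.
This is smaller than the 1 mm clearance, so the tie expands freely without reaching the stop — the stress is zero.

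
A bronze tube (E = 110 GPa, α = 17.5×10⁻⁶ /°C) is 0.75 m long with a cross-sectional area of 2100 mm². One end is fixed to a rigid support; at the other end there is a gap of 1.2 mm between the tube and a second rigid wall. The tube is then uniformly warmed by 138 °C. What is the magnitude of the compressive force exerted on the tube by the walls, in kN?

P ≈ 188 kN

If the wall were absent the tube would grow by αΔT L = 17.5×10⁻⁶ × 138 × 750 = 1.811 mm.
This exceeds the 1.2 mm gap, so the wall pushes back. The portion of expansion that must be recovered elastically is δ_free − gap = 1.811 − 1.2 = 0.6112 mm.
Compatibility: PL/(AE) = 0.6112 mm, so σ = P/A = E × (0.6112/750) = 89.65 MPa.
P = σA = 89.65 × 2100 = 188.3 kN.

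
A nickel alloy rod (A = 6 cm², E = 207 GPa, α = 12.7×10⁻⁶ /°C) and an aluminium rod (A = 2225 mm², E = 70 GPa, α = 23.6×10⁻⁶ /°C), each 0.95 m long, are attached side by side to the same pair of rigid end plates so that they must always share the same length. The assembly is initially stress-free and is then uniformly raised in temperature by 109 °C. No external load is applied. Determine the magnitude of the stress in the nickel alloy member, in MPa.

σ ≈ 137 MPa (tensile)

The aluminium has the larger α, so on heating it would change length more than the nickel alloy if both were free. The rigid plates force a common final length, so the aluminium is put into compression and the nickel alloy into tension, with equal and opposite forces P (no external load).
Compatibility of the two members (thermal + elastic change equal): (α₁ − α₂)ΔT = P·[1/(A₁E₁) + 1/(A₂E₂)].
|α₁ − α₂|·ΔT = 10.9×10⁻⁶ × 109 = 0.001188.
1/(A₁E₁) + 1/(A₂E₂) = 1/(600×207×10³) + 1/(2225×70×10³) = 1.447×10⁻⁸ N⁻¹.
So P = 0.001188 / 1.447×10⁻⁸ = 82.1 kN.
σ_{nickel alloy} = P/A₁ = 82100/600 = 136.8 MPa, tensile.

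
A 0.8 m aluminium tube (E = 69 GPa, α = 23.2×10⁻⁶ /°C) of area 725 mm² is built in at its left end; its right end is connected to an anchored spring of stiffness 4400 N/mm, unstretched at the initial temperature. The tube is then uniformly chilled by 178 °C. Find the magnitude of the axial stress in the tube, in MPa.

σ ≈ 18.7 MPa (tensile)

Free thermal contraction: δ_free = αΔT L = 23.2×10⁻⁶ × 178 × 800 = 3.304 mm.
With a force P in the spring, the elastic change of the tube is PL/(AE) and that of the spring is P/k; compatibility requires their sum to equal δ_free.
So P = δ_free / [L/(AE) + 1/k] = 3.304 / [ 800/(725×69×10³) + 1/(4400) ].
P = 3.304 / 0.0002433 = 13580 N.
σ = P/A = 13580/725 = 18.73 MPa.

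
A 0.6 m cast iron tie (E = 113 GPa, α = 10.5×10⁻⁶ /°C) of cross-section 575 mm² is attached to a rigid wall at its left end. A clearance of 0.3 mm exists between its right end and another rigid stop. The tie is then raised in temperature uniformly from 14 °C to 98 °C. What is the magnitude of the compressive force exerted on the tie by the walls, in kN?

If the wall were absent the tie would grow by αΔT L = 10.5×10⁻⁶ × 84 × 600 = 0.5292 mm.
The gap closes (δ_free > 0.3 mm) and the wall then resists a further 0.5292 − 0.3 = 0.2292 mm of expansion.
Compatibility: PL/(AE) = 0.2292 mm, so σ = P/A = E × (0.2292/600) = 43.17 MPa.
P = σA = 43.17 × 575 = 24.82 kN.

P ≈ 24.8 kN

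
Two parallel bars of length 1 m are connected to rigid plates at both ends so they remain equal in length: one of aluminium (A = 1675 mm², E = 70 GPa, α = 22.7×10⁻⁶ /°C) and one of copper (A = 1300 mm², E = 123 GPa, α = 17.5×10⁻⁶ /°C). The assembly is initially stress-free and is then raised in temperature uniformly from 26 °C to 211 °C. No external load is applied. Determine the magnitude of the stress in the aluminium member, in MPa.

The aluminium has the larger α, so on heating it would change length more than the copper if both were free. The rigid plates force a common final length, so the aluminium is put into compression and the copper into tension, with equal and opposite forces P (no external load).
Equating the net (thermal + elastic) strains gives |α₁ − α₂|·ΔT = P·[1/(A₁E₁) + 1/(A₂E₂)].
|α₁ − α₂|·ΔT = 5.2×10⁻⁶ × 185 = 0.000962.
1/(A₁E₁) + 1/(A₂E₂) = 1/(1675×70×10³) + 1/(1300×123×10³) = 1.478×10⁻⁸ N⁻¹.
So P = 0.000962 / 1.478×10⁻⁸ = 65.08 kN.
σ_{aluminium} = P/A₁ = 65080/1675 = 38.85 MPa, compressive.

σ ≈ 38.9 MPa (compressive)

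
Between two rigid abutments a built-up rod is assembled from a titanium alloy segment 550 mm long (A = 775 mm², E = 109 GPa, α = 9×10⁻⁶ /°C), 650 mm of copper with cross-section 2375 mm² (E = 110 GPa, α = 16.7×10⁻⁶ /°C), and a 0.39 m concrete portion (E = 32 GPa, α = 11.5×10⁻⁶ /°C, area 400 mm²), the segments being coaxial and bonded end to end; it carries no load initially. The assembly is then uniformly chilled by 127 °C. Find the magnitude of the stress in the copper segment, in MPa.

σ ≈ 27.5 MPa (tensile)

Free thermal contraction of the whole bar: Σ αᵢΔT Lᵢ = 9×10⁻⁶×127×550 + 16.7×10⁻⁶×127×650 + 11.5×10⁻⁶×127×390 = 2.577 mm.
Since the ends are fixed, an axial force P builds up, equal in every segment, with P · Σ Lᵢ/(AᵢEᵢ) = δ_free.
Σ Lᵢ/(AᵢEᵢ) = 550/(775×109×10³) + 650/(2375×110×10³) + 390/(400×32×10³) = 3.947×10⁻⁵ mm/N.
P = 2.577 / 3.947×10⁻⁵ = 65290 N = 65.29 kN, tensile.
σ_{copper} = P / A = 65290 / 2375 = 27.49 MPa.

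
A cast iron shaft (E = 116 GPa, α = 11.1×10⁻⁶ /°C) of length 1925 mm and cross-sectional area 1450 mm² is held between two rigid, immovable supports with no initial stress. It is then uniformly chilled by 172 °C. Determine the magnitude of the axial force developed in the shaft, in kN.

P ≈ 321 kN (tensile)

With zero net strain, σ = E·αΔT = 116 GPa × 11.1×10⁻⁶ × 172 = 221.5 MPa.
P = AEαΔT = 1450 × 116×10³ × 11.1×10⁻⁶ × 172 = 321.1 kN (tensile).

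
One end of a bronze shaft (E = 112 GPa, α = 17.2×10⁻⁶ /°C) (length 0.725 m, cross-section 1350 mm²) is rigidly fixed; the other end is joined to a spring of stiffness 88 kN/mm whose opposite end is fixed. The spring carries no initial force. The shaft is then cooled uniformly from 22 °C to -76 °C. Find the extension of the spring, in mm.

δ ≈ 0.859 mm

If the spring were absent the shaft would shorten by αΔT L = 17.2×10⁻⁶ × 98 × 725 = 1.222 mm.
With a force P in the spring, the elastic change of the shaft is PL/(AE) and that of the spring is P/k; compatibility requires their sum to equal δ_free.
So P = δ_free / [L/(AE) + 1/k] = 1.222 / [ 725/(1350×112×10³) + 1/(88×10³) ].
P = 1.222 / 1.616×10⁻⁵ = 75630 N.
Spring extension = P/k = 75630/(88×10³) = 0.8594 mm.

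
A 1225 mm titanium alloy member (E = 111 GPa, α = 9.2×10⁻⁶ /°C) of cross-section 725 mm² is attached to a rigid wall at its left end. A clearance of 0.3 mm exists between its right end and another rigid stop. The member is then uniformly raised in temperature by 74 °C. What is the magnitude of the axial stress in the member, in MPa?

Free thermal elongation = αΔT L = 9.2×10⁻⁶ × 74 × 1225 = 0.834 mm.
The gap closes (δ_free > 0.3 mm) and the wall then resists a further 0.834 − 0.3 = 0.534 mm of expansion.
Compatibility: PL/(AE) = 0.534 mm, so σ = P/A = E × (0.534/1225) = 48.39 MPa.

σ ≈ 48.4 MPa (compressive)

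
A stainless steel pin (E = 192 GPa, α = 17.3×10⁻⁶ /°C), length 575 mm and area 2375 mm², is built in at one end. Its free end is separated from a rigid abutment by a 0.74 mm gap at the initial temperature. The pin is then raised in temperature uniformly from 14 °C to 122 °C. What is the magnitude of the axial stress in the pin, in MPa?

σ ≈ 112 MPa (compressive)

If the wall were absent the pin would grow by αΔT L = 17.3×10⁻⁶ × 108 × 575 = 1.074 mm.
The gap closes (δ_free > 0.74 mm) and the wall then resists a further 1.074 − 0.74 = 0.3343 mm of expansion.
So σ = E(δ_free − g)/L = 192×10³ × 0.3343/575 = 111.6 MPa.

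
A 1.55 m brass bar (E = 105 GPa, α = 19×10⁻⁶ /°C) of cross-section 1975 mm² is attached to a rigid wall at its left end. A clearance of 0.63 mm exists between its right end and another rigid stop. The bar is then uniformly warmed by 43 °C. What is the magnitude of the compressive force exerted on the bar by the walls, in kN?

If the wall were absent the bar would grow by αΔT L = 19×10⁻⁶ × 43 × 1550 = 1.266 mm.
This exceeds the 0.63 mm gap, so the wall pushes back. The portion of expansion that must be recovered elastically is δ_free − gap = 1.266 − 0.63 = 0.6363 mm.
Compatibility: PL/(AE) = 0.6363 mm, so σ = P/A = E × (0.6363/1550) = 43.11 MPa.
P = σA = 43.11 × 1975 = 85.14 kN.

P ≈ 85.1 kN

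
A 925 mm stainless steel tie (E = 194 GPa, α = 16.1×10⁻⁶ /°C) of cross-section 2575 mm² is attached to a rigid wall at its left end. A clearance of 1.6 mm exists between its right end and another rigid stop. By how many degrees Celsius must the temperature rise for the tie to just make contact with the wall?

ΔT ≈ 107 °C

Contact occurs when the free expansion equals the gap: αΔT L = 1.6 mm.
So ΔT = g/(αL) = 1.6/(16.1×10⁻⁶ × 925) = 107.4 °C.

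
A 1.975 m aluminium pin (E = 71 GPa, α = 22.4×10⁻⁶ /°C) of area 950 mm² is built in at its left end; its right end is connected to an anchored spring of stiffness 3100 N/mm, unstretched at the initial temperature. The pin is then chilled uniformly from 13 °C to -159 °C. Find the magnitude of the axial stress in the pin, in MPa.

The unrestrained thermal change is αΔT L = 22.4×10⁻⁶ × 172 × 1975 = 7.609 mm.
With a force P in the spring, the elastic change of the pin is PL/(AE) and that of the spring is P/k; compatibility requires their sum to equal δ_free.
P [ L/(AE) + 1/k ] = δ_free → P [ 1975/(950×71×10³) + 1/(3100) ] = 7.609.
P = 7.609 / 0.0003519 = 21630 N.
σ = P/A = 21630/950 = 22.76 MPa.

σ ≈ 22.8 MPa (tensile)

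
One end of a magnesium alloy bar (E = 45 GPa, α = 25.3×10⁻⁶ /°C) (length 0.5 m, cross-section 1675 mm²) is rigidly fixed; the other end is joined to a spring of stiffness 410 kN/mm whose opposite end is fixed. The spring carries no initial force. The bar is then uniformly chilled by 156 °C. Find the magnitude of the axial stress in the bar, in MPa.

The unrestrained thermal change is αΔT L = 25.3×10⁻⁶ × 156 × 500 = 1.973 mm.
Let P be the tensile force in the spring. The bar extends elastically by PL/(AE) and the spring stretches by P/k; together these equal δ_free.
P [ L/(AE) + 1/k ] = δ_free → P [ 500/(1675×45×10³) + 1/(410×10³) ] = 1.973.
P = 1.973 / 9.073×10⁻⁶ = 217500 N.
σ = P/A = 217500/1675 = 129.9 MPa.

σ ≈ 130 MPa (tensile)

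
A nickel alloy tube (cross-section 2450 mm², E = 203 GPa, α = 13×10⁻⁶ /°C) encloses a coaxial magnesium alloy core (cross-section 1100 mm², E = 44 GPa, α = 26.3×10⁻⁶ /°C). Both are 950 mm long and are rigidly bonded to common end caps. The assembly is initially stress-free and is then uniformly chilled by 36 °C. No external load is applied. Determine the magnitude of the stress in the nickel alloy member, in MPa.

The magnesium alloy has the larger α, so on cooling it would change length more than the nickel alloy if both were free. The rigid plates force a common final length, so the magnesium alloy is put into tension and the nickel alloy into compression, with equal and opposite forces P (no external load).
Equating the net (thermal + elastic) strains gives |α₁ − α₂|·ΔT = P·[1/(A₁E₁) + 1/(A₂E₂)].
|α₁ − α₂|·ΔT = 13.3×10⁻⁶ × 36 = 0.0004788.
1/(A₁E₁) + 1/(A₂E₂) = 1/(2450×203×10³) + 1/(1100×44×10³) = 2.267×10⁻⁸ N⁻¹.
So P = 0.0004788 / 2.267×10⁻⁸ = 21.12 kN.
σ_{nickel alloy} = P/A₁ = 21120/2450 = 8.62 MPa, compressive.

σ ≈ 8.62 MPa (compressive)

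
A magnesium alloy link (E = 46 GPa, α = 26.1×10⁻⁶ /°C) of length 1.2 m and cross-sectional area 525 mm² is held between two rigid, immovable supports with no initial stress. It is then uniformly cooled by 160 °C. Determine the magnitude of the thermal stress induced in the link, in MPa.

With length fixed, the mechanical strain must cancel the thermal strain αΔT = 26.1×10⁻⁶ × 160 = 4176×10⁻⁶.
σ = EαΔT = 46×10³ × 26.1×10⁻⁶ × 160 = 192.1 MPa (tensile; the link is trying to contract).

σ ≈ 192 MPa (tensile)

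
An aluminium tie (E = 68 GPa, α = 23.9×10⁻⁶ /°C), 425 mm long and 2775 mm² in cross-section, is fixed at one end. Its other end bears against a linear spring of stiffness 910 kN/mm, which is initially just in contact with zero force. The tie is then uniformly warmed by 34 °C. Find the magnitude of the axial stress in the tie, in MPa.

Free thermal expansion: δ_free = αΔT L = 23.9×10⁻⁶ × 34 × 425 = 0.3454 mm.
Let P be the compressive force at the spring. The tie shortens elastically by PL/(AE) and the spring compresses by P/k; together these equal δ_free.
So P = δ_free / [L/(AE) + 1/k] = 0.3454 / [ 425/(2775×68×10³) + 1/(910×10³) ].
P = 0.3454 / 3.351×10⁻⁶ = 103100 N.
σ = P/A = 103100/2775 = 37.14 MPa.

σ ≈ 37.1 MPa (compressive)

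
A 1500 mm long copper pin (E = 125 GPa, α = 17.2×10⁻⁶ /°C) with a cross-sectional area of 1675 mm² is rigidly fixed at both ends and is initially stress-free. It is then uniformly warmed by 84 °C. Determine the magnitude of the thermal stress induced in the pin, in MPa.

σ ≈ 181 MPa (compressive)

The supports are rigid, so the total axial strain is zero. The restrained thermal strain is ε = αΔT = 17.2×10⁻⁶ × 84 = 1444.8×10⁻⁶.
Hence σ = E·αΔT = 125×10³ × 1444.8×10⁻⁶ = 180.6 MPa, compressive.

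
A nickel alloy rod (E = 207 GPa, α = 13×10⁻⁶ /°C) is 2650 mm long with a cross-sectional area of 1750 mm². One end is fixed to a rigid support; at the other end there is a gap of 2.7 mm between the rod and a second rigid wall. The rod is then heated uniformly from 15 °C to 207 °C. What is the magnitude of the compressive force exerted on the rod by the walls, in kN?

P ≈ 535 kN

If the wall were absent the rod would grow by αΔT L = 13×10⁻⁶ × 192 × 2650 = 6.614 mm.
The gap closes (δ_free > 2.7 mm) and the wall then resists a further 6.614 − 2.7 = 3.914 mm of expansion.
That suppressed elongation corresponds to σ = E·Δ/L = 207×10³ × 3.914/2650 = 305.8 MPa.
Force on the wall = σA = 305.8 × 1750 mm² = 535.1 kN.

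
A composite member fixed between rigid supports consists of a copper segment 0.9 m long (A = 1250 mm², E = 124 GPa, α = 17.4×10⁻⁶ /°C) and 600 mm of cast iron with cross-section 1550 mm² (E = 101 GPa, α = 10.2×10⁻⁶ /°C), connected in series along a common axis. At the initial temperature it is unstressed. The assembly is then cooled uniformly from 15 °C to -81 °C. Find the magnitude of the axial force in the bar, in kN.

Free thermal contraction of the whole bar: Σ αᵢΔT Lᵢ = 17.4×10⁻⁶×96×900 + 10.2×10⁻⁶×96×600 = 2.091 mm.
The walls prevent any net length change, so an axial force P (same in every segment) develops. Compatibility: P · Σ Lᵢ/(AᵢEᵢ) = δ_free.
The series flexibility is Σ Lᵢ/(AᵢEᵢ) = 900/(1250×124×10³) + 600/(1550×101×10³) = 9.639×10⁻⁶ mm/N.
Hence P = δ_free / Σ(L/AE) = 2.091/9.639×10⁻⁶ = 216.9 kN (tensile).

P ≈ 217 kN (tensile)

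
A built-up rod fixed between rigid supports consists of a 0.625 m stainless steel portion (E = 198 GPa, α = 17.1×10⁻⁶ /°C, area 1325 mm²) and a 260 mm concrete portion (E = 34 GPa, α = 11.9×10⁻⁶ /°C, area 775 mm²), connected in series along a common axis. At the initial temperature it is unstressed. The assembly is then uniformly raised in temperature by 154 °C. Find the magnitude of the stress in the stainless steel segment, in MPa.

If the supports were absent, the total length change would be Σ αᵢΔT Lᵢ = 17.1×10⁻⁶×154×625 + 11.9×10⁻⁶×154×260 = 2.122 mm.
Since the ends are fixed, an axial force P builds up, equal in every segment, with P · Σ Lᵢ/(AᵢEᵢ) = δ_free.
The series flexibility is Σ Lᵢ/(AᵢEᵢ) = 625/(1325×198×10³) + 260/(775×34×10³) = 1.225×10⁻⁵ mm/N.
P = 2.122 / 1.225×10⁻⁵ = 173300 N = 173.3 kN, compressive.
σ_{stainless steel} = P / A = 173300 / 1325 = 130.8 MPa.

σ ≈ 131 MPa (compressive)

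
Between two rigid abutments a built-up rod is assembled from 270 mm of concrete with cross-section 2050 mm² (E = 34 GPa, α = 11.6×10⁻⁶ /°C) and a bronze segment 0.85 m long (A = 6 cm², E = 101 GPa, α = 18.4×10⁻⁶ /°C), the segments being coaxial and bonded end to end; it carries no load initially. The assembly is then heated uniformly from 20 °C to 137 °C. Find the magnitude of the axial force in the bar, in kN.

Free thermal expansion of the whole bar: Σ αᵢΔT Lᵢ = 11.6×10⁻⁶×117×270 + 18.4×10⁻⁶×117×850 = 2.196 mm.
Since the ends are fixed, an axial force P builds up, equal in every segment, with P · Σ Lᵢ/(AᵢEᵢ) = δ_free.
Σ Lᵢ/(AᵢEᵢ) = 270/(2050×34×10³) + 850/(600×101×10³) = 1.79×10⁻⁵ mm/N.
P = 2.196 / 1.79×10⁻⁵ = 122700 N = 122.7 kN, compressive.

P ≈ 123 kN (compressive)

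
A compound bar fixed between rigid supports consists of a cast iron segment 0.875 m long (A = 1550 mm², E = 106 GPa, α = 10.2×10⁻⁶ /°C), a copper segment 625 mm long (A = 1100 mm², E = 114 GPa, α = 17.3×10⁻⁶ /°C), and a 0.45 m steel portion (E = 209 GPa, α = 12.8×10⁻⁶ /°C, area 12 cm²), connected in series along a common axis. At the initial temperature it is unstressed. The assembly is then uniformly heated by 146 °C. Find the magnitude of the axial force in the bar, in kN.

With the walls removed the bar would change length by δ_free = Σ αᵢΔT Lᵢ = 10.2×10⁻⁶×146×875 + 17.3×10⁻⁶×146×625 + 12.8×10⁻⁶×146×450 = 3.723 mm.
The rigid supports impose zero overall length change; the single axial force P common to all segments must satisfy P Σ Lᵢ/(AᵢEᵢ) = δ_free.
Σ Lᵢ/(AᵢEᵢ) = 875/(1550×106×10³) + 625/(1100×114×10³) + 450/(1200×209×10³) = 1.21×10⁻⁵ mm/N.
Hence P = δ_free / Σ(L/AE) = 3.723/1.21×10⁻⁵ = 307.6 kN (compressive).

P ≈ 308 kN (compressive)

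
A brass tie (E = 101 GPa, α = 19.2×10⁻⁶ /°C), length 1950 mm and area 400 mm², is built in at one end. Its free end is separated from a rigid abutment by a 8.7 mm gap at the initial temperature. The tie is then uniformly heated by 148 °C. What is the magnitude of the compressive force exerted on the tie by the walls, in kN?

P ≈ 0 kN

Unrestrained expansion: δ_free = αΔT L = 19.2×10⁻⁶ × 148 × 1950 = 5.541 mm.
This is smaller than the 8.7 mm clearance, so the tie expands freely without reaching the stop — the stress is zero.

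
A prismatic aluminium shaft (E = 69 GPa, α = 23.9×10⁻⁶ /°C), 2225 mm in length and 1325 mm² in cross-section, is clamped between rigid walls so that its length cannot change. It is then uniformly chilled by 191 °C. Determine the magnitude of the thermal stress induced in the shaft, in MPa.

σ ≈ 315 MPa (tensile)

With length fixed, the mechanical strain must cancel the thermal strain αΔT = 23.9×10⁻⁶ × 191 = 4564.9×10⁻⁶.
Hence σ = E·αΔT = 69×10³ × 4564.9×10⁻⁶ = 315 MPa, tensile.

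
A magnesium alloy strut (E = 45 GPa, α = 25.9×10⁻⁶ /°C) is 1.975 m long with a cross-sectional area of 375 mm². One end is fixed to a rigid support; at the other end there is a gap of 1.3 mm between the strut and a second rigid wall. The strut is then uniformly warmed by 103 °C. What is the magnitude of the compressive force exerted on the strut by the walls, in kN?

P ≈ 33.9 kN

If the wall were absent the strut would grow by αΔT L = 25.9×10⁻⁶ × 103 × 1975 = 5.269 mm.
After closing the 1.3 mm clearance, 5.269 − 1.3 = 3.969 mm of expansion remains to be suppressed by the wall.
Compatibility: PL/(AE) = 3.969 mm, so σ = P/A = E × (3.969/1975) = 90.43 MPa.
P = σA = 90.43 × 375 = 33.91 kN.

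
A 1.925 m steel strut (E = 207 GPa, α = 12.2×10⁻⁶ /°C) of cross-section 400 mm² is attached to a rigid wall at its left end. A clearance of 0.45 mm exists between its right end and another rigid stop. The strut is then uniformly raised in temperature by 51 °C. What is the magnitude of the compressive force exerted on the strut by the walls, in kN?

Unrestrained expansion: δ_free = αΔT L = 12.2×10⁻⁶ × 51 × 1925 = 1.198 mm.
This exceeds the 0.45 mm gap, so the wall pushes back. The portion of expansion that must be recovered elastically is δ_free − gap = 1.198 − 0.45 = 0.7477 mm.
So σ = E(δ_free − g)/L = 207×10³ × 0.7477/1925 = 80.41 MPa.
P = σA = 80.41 × 400 = 32.16 kN.

P ≈ 32.2 kN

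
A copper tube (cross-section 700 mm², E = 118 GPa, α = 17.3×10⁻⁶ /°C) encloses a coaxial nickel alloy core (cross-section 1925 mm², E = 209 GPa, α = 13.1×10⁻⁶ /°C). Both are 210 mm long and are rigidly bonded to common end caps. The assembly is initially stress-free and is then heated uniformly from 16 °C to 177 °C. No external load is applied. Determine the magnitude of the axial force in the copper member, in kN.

P ≈ 46.3 kN (compressive in the copper)

Equilibrium of a rigid end plate with no external load gives equal and opposite internal forces ±P in the two members. Since α_{copper} > α_{nickel alloy}, heating drives the copper into compression and the nickel alloy into tension.
Compatibility of the two members (thermal + elastic change equal): (α₁ − α₂)ΔT = P·[1/(A₁E₁) + 1/(A₂E₂)].
|α₁ − α₂|·ΔT = 4.2×10⁻⁶ × 161 = 0.0006762.
1/(A₁E₁) + 1/(A₂E₂) = 1/(700×118×10³) + 1/(1925×209×10³) = 1.459×10⁻⁸ N⁻¹.
So P = 0.0006762 / 1.459×10⁻⁸ = 46.34 kN.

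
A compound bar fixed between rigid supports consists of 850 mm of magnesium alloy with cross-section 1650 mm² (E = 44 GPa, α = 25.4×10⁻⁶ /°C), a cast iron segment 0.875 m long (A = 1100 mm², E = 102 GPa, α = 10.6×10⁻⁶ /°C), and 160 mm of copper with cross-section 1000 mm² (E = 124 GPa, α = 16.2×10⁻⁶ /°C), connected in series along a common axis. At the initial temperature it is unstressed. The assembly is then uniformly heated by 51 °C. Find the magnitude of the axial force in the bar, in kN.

With the walls removed the bar would change length by δ_free = Σ αᵢΔT Lᵢ = 25.4×10⁻⁶×51×850 + 10.6×10⁻⁶×51×875 + 16.2×10⁻⁶×51×160 = 1.706 mm.
The rigid supports impose zero overall length change; the single axial force P common to all segments must satisfy P Σ Lᵢ/(AᵢEᵢ) = δ_free.
The series flexibility is Σ Lᵢ/(AᵢEᵢ) = 850/(1650×44×10³) + 875/(1100×102×10³) + 160/(1000×124×10³) = 2.08×10⁻⁵ mm/N.
Hence P = δ_free / Σ(L/AE) = 1.706/2.08×10⁻⁵ = 82.05 kN (compressive).

P ≈ 82 kN (compressive)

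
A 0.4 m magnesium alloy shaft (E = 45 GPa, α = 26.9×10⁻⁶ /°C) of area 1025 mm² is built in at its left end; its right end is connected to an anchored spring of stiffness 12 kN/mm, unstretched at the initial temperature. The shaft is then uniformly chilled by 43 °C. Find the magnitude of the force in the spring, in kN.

P ≈ 5.03 kN

If the spring were absent the shaft would shorten by αΔT L = 26.9×10⁻⁶ × 43 × 400 = 0.4627 mm.
Let P be the tensile force in the spring. The shaft extends elastically by PL/(AE) and the spring stretches by P/k; together these equal δ_free.
P [ L/(AE) + 1/k ] = δ_free → P [ 400/(1025×45×10³) + 1/(12×10³) ] = 0.4627.
P = 0.4627 / 9.201×10⁻⁵ = 5029 N.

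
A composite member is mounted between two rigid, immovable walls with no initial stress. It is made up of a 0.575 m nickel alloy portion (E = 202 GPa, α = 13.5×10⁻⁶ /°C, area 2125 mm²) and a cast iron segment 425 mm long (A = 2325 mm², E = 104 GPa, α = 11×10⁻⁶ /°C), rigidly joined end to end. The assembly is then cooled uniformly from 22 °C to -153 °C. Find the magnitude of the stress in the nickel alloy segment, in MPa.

σ ≈ 331 MPa (tensile)

With the walls removed the bar would change length by δ_free = Σ αᵢΔT Lᵢ = 13.5×10⁻⁶×175×575 + 11×10⁻⁶×175×425 = 2.177 mm.
The rigid supports impose zero overall length change; the single axial force P common to all segments must satisfy P Σ Lᵢ/(AᵢEᵢ) = δ_free.
The series flexibility is Σ Lᵢ/(AᵢEᵢ) = 575/(2125×202×10³) + 425/(2325×104×10³) = 3.097×10⁻⁶ mm/N.
P = 2.177 / 3.097×10⁻⁶ = 702800 N = 702.8 kN, tensile.
σ_{nickel alloy} = P / A = 702800 / 2125 = 330.7 MPa.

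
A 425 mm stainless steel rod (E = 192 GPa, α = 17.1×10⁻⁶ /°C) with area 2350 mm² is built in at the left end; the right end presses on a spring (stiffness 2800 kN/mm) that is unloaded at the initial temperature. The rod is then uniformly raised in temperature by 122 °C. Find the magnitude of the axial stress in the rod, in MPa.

If the spring were absent the rod would lengthen by αΔT L = 17.1×10⁻⁶ × 122 × 425 = 0.8866 mm.
Let P be the compressive force at the spring. The rod shortens elastically by PL/(AE) and the spring compresses by P/k; together these equal δ_free.
So P = δ_free / [L/(AE) + 1/k] = 0.8866 / [ 425/(2350×192×10³) + 1/(2800×10³) ].
P = 0.8866 / 1.299×10⁻⁶ = 682500 N.
σ = P/A = 682500/2350 = 290.4 MPa.

σ ≈ 290 MPa (compressive)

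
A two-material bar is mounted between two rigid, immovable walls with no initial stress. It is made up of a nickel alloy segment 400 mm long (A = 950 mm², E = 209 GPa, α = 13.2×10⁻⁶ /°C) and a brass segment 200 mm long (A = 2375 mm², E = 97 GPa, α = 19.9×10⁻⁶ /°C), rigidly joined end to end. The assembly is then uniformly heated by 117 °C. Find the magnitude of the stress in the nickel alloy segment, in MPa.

σ ≈ 396 MPa (compressive)

Free thermal expansion of the whole bar: Σ αᵢΔT Lᵢ = 13.2×10⁻⁶×117×400 + 19.9×10⁻⁶×117×200 = 1.083 mm.
The rigid supports impose zero overall length change; the single axial force P common to all segments must satisfy P Σ Lᵢ/(AᵢEᵢ) = δ_free.
The series flexibility is Σ Lᵢ/(AᵢEᵢ) = 400/(950×209×10³) + 200/(2375×97×10³) = 2.883×10⁻⁶ mm/N.
So P = 1.083 / 2.883×10⁻⁶ = 375.8 kN, compressive.
σ_{nickel alloy} = P / A = 375800 / 950 = 395.6 MPa.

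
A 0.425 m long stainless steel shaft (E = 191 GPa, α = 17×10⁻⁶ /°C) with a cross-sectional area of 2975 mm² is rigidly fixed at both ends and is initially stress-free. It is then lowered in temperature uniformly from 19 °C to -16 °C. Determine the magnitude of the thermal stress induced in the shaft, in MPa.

With length fixed, the mechanical strain must cancel the thermal strain αΔT = 17×10⁻⁶ × 35 = 595×10⁻⁶.
Hence σ = E·αΔT = 191×10³ × 595×10⁻⁶ = 113.6 MPa, tensile.

σ ≈ 114 MPa (tensile)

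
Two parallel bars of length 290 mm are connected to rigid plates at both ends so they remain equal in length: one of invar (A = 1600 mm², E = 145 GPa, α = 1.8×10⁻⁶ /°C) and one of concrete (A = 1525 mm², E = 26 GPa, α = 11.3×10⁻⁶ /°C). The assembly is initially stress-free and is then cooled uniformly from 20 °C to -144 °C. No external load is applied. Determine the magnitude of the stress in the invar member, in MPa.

Equilibrium of a rigid end plate with no external load gives equal and opposite internal forces ±P in the two members. Since α_{concrete} > α_{invar}, cooling drives the concrete into tension and the invar into compression.
Setting the final lengths equal and cancelling L: (α₁ − α₂)ΔT = P/(A₁E₁) + P/(A₂E₂).
|α₁ − α₂|·ΔT = 9.5×10⁻⁶ × 164 = 0.001558.
1/(A₁E₁) + 1/(A₂E₂) = 1/(1600×145×10³) + 1/(1525×26×10³) = 2.953×10⁻⁸ N⁻¹.
P = 0.001558 / 2.953×10⁻⁸ = 52760 N = 52.76 kN.
σ_{invar} = P/A₁ = 52760/1600 = 32.97 MPa, compressive.

σ ≈ 33 MPa (compressive)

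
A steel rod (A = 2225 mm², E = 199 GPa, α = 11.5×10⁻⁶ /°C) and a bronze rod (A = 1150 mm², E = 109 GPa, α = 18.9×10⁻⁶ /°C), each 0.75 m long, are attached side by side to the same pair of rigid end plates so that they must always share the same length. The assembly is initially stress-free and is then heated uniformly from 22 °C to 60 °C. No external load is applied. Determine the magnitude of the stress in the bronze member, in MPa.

Both members must finish at the same length. With the larger α, the bronze tends to over-expand; the plates restrain it, putting the bronze in compression and the steel in tension. With no external load the two internal forces are equal and opposite, magnitude P.
Equating the net (thermal + elastic) strains gives |α₁ − α₂|·ΔT = P·[1/(A₁E₁) + 1/(A₂E₂)].
|α₁ − α₂|·ΔT = 7.4×10⁻⁶ × 38 = 0.0002812.
1/(A₁E₁) + 1/(A₂E₂) = 1/(2225×199×10³) + 1/(1150×109×10³) = 1.024×10⁻⁸ N⁻¹.
So P = 0.0002812 / 1.024×10⁻⁸ = 27.47 kN.
σ_{bronze} = P/A₂ = 27470/1150 = 23.89 MPa, compressive.

σ ≈ 23.9 MPa (compressive)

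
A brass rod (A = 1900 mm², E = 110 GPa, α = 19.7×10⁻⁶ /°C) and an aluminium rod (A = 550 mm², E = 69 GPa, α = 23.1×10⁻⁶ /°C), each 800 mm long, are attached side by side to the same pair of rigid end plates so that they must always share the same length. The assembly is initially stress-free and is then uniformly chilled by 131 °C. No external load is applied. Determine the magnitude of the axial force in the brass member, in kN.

P ≈ 14.3 kN (compressive in the brass)

Both members must finish at the same length. With the larger α, the aluminium tends to over-contract; the plates restrain it, putting the aluminium in tension and the brass in compression. With no external load the two internal forces are equal and opposite, magnitude P.
Compatibility of the two members (thermal + elastic change equal): (α₁ − α₂)ΔT = P·[1/(A₁E₁) + 1/(A₂E₂)].
|α₁ − α₂|·ΔT = 3.4×10⁻⁶ × 131 = 0.0004454.
1/(A₁E₁) + 1/(A₂E₂) = 1/(1900×110×10³) + 1/(550×69×10³) = 3.114×10⁻⁸ N⁻¹.
P = 0.0004454 / 3.114×10⁻⁸ = 14310 N = 14.31 kN.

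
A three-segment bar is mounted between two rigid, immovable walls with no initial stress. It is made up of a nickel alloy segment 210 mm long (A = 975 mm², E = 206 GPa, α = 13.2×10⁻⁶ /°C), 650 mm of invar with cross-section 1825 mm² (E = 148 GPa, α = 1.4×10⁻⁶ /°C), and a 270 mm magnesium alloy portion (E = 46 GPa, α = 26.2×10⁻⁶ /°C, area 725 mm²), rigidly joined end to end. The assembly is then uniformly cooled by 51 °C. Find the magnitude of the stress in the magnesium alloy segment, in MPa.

With the walls removed the bar would change length by δ_free = Σ αᵢΔT Lᵢ = 13.2×10⁻⁶×51×210 + 1.4×10⁻⁶×51×650 + 26.2×10⁻⁶×51×270 = 0.5486 mm.
Since the ends are fixed, an axial force P builds up, equal in every segment, with P · Σ Lᵢ/(AᵢEᵢ) = δ_free.
The series flexibility is Σ Lᵢ/(AᵢEᵢ) = 210/(975×206×10³) + 650/(1825×148×10³) + 270/(725×46×10³) = 1.155×10⁻⁵ mm/N.
P = 0.5486 / 1.155×10⁻⁵ = 47500 N = 47.5 kN, tensile.
σ_{magnesium alloy} = P / A = 47500 / 725 = 65.52 MPa.

σ ≈ 65.5 MPa (tensile)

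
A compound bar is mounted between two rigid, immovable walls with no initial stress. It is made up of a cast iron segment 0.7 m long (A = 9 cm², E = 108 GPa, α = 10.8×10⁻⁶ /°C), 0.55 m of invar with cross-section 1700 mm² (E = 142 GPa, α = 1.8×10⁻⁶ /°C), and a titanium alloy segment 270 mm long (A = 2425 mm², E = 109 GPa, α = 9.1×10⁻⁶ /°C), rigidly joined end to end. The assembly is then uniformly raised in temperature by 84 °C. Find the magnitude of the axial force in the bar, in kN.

With the walls removed the bar would change length by δ_free = Σ αᵢΔT Lᵢ = 10.8×10⁻⁶×84×700 + 1.8×10⁻⁶×84×550 + 9.1×10⁻⁶×84×270 = 0.9246 mm.
The walls prevent any net length change, so an axial force P (same in every segment) develops. Compatibility: P · Σ Lᵢ/(AᵢEᵢ) = δ_free.
Σ Lᵢ/(AᵢEᵢ) = 700/(900×108×10³) + 550/(1700×142×10³) + 270/(2425×109×10³) = 1.05×10⁻⁵ mm/N.
So P = 0.9246 / 1.05×10⁻⁵ = 88.04 kN, compressive.

P ≈ 88 kN (compressive)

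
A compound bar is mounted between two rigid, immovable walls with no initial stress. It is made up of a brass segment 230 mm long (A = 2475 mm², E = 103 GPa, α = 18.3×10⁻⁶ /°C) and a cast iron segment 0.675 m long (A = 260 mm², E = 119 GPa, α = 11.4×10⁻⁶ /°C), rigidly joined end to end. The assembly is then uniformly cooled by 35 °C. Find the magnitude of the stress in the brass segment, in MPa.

Free thermal contraction of the whole bar: Σ αᵢΔT Lᵢ = 18.3×10⁻⁶×35×230 + 11.4×10⁻⁶×35×675 = 0.4166 mm.
The walls prevent any net length change, so an axial force P (same in every segment) develops. Compatibility: P · Σ Lᵢ/(AᵢEᵢ) = δ_free.
The series flexibility is Σ Lᵢ/(AᵢEᵢ) = 230/(2475×103×10³) + 675/(260×119×10³) = 2.272×10⁻⁵ mm/N.
P = 0.4166 / 2.272×10⁻⁵ = 18340 N = 18.34 kN, tensile.
σ_{brass} = P / A = 18340 / 2475 = 7.41 MPa.

σ ≈ 7.41 MPa (tensile)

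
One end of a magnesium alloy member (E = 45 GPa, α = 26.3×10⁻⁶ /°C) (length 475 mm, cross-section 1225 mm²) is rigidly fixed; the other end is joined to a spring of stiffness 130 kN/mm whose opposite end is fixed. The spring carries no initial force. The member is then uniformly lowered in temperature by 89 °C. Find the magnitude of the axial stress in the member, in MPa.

σ ≈ 55.7 MPa (tensile)

The unrestrained thermal change is αΔT L = 26.3×10⁻⁶ × 89 × 475 = 1.112 mm.
Let P be the tensile force in the spring. The member extends elastically by PL/(AE) and the spring stretches by P/k; together these equal δ_free.
P [ L/(AE) + 1/k ] = δ_free → P [ 475/(1225×45×10³) + 1/(130×10³) ] = 1.112.
P = 1.112 / 1.631×10⁻⁵ = 68170 N.
σ = P/A = 68170/1225 = 55.65 MPa.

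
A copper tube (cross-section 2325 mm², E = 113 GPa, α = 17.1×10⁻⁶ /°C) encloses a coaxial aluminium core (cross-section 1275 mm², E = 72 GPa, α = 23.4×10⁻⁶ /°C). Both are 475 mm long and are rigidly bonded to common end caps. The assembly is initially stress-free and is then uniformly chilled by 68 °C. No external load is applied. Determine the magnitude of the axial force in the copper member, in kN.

Equilibrium of a rigid end plate with no external load gives equal and opposite internal forces ±P in the two members. Since α_{aluminium} > α_{copper}, cooling drives the aluminium into tension and the copper into compression.
Equating the net (thermal + elastic) strains gives |α₁ − α₂|·ΔT = P·[1/(A₁E₁) + 1/(A₂E₂)].
|α₁ − α₂|·ΔT = 6.3×10⁻⁶ × 68 = 0.0004284.
1/(A₁E₁) + 1/(A₂E₂) = 1/(2325×113×10³) + 1/(1275×72×10³) = 1.47×10⁻⁸ N⁻¹.
So P = 0.0004284 / 1.47×10⁻⁸ = 29.14 kN.

P ≈ 29.1 kN (compressive in the copper)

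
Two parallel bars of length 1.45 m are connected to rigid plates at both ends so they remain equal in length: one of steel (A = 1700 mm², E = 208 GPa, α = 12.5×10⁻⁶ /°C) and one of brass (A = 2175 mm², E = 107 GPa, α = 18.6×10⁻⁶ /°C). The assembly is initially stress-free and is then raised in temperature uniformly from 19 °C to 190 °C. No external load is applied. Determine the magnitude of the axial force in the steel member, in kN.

Equilibrium of a rigid end plate with no external load gives equal and opposite internal forces ±P in the two members. Since α_{brass} > α_{steel}, heating drives the brass into compression and the steel into tension.
Setting the final lengths equal and cancelling L: (α₁ − α₂)ΔT = P/(A₁E₁) + P/(A₂E₂).
|α₁ − α₂|·ΔT = 6.1×10⁻⁶ × 171 = 0.001043.
1/(A₁E₁) + 1/(A₂E₂) = 1/(1700×208×10³) + 1/(2175×107×10³) = 7.125×10⁻⁹ N⁻¹.
P = 0.001043 / 7.125×10⁻⁹ = 146400 N = 146.4 kN.

P ≈ 146 kN (tensile in the steel)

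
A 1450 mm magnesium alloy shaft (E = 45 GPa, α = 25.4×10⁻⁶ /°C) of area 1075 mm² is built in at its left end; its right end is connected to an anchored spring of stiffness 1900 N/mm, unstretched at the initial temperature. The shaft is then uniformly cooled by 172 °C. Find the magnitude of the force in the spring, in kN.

P ≈ 11.4 kN

The unrestrained thermal change is αΔT L = 25.4×10⁻⁶ × 172 × 1450 = 6.335 mm.
With a force P in the spring, the elastic change of the shaft is PL/(AE) and that of the spring is P/k; compatibility requires their sum to equal δ_free.
So P = δ_free / [L/(AE) + 1/k] = 6.335 / [ 1450/(1075×45×10³) + 1/(1900) ].
P = 6.335 / 0.0005563 = 11390 N.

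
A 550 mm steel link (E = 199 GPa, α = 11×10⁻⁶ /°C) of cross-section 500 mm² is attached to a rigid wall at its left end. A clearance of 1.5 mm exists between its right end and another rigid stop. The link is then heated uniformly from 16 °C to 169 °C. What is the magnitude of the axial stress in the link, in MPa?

Unrestrained expansion: δ_free = αΔT L = 11×10⁻⁶ × 153 × 550 = 0.9256 mm.
This is smaller than the 1.5 mm clearance, so the link expands freely without reaching the stop — the stress is zero.

σ ≈ 0 MPa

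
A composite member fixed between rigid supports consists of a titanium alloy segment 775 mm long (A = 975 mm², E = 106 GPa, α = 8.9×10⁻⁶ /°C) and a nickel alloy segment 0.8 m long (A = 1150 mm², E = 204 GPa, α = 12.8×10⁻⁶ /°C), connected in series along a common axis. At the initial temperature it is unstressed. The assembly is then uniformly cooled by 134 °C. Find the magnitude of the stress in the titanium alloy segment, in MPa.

σ ≈ 216 MPa (tensile)

Free thermal contraction of the whole bar: Σ αᵢΔT Lᵢ = 8.9×10⁻⁶×134×775 + 12.8×10⁻⁶×134×800 = 2.296 mm.
The rigid supports impose zero overall length change; the single axial force P common to all segments must satisfy P Σ Lᵢ/(AᵢEᵢ) = δ_free.
Σ Lᵢ/(AᵢEᵢ) = 775/(975×106×10³) + 800/(1150×204×10³) = 1.091×10⁻⁵ mm/N.
P = 2.296 / 1.091×10⁻⁵ = 210500 N = 210.5 kN, tensile.
σ_{titanium alloy} = P / A = 210500 / 975 = 215.9 MPa.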